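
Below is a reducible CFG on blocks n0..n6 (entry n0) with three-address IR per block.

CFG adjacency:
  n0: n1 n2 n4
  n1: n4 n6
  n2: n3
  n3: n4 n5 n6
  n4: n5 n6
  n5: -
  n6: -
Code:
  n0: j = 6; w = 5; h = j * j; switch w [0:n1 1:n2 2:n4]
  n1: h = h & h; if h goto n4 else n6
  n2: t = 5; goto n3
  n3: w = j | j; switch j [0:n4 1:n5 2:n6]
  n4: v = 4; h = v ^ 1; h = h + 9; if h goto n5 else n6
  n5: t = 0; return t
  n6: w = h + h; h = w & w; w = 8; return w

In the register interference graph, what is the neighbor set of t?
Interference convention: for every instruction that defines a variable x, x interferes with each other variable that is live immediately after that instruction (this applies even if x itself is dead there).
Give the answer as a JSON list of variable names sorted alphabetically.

Answer: ["h", "j"]

Working:
def/use:
  n0 def {h,j,w} use ∅
  n1 def {h} use {h}
  n2 def {t} use ∅
  n3 def {w} use {j}
  n4 def {h,v} use ∅
  n5 def {t} use ∅
  n6 def {h,w} use {h}

Backward fixpoint:
  n0: in=∅ out={h,j}
  n1: in={h} out={h}
  n2: in={h,j} out={h,j}
  n3: in={h,j} out={h}
  n4: in=∅ out={h}
  n5: in=∅ out=∅
  n6: in={h} out=∅

Conflict graph:
  h — {j,t,w}
  j — {h,t,w}
  t — {h,j}
  v — ∅
  w — {h,j}

N(t) = ["h", "j"]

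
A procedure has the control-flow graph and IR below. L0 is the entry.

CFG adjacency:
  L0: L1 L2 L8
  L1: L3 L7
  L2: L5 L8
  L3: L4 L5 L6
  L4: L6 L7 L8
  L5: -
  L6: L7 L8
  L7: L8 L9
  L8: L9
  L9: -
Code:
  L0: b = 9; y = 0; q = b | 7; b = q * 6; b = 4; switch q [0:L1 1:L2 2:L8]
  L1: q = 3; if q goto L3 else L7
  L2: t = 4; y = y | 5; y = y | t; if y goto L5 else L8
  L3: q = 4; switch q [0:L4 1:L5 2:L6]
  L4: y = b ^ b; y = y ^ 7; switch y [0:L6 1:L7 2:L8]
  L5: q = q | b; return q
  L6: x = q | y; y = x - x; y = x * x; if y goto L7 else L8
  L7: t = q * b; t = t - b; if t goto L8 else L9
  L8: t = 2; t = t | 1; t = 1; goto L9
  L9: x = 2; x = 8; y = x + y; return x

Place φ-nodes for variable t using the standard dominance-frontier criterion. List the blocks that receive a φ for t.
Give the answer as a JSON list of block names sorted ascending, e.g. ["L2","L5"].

idom tree: L1←L0 L2←L0 L3←L1 L4←L3 L5←L0 L6←L3 L7←L1 L8←L0 L9←L0
Dom at joins:
  L5: preds {L2,L3}: {L0,L2} ∩ {L0,L1,L3} = {L0}; idom=L0
  L6: preds {L3,L4}: {L0,L1,L3} ∩ {L0,L1,L3,L4} = {L0,L1,L3}; idom=L3
  L7: preds {L1,L4,L6}: {L0,L1} ∩ {L0,L1,L3,L4} ∩ {L0,L1,L3,L6} = {L0,L1}; idom=L1
  L8: preds {L0,L2,L4,L6,L7}: {L0} ∩ {L0,L2} ∩ {L0,L1,L3,L4} ∩ {L0,L1,L3,L6} ∩ {L0,L1,L7} = {L0}; idom=L0
  L9: preds {L7,L8}: {L0,L1,L7} ∩ {L0,L8} = {L0}; idom=L0

DF derivation:
  L5←L2: walk L2 to L0
  L5←L3: walk L3→L1 to L0
  L6←L3: walk · to L3
  L6←L4: walk L4 to L3
  L7←L1: walk · to L1
  L7←L4: walk L4→L3 to L1
  L7←L6: walk L6→L3 to L1
  L8←L0: walk · to L0
  L8←L2: walk L2 to L0
  L8←L4: walk L4→L3→L1 to L0
  L8←L6: walk L6→L3→L1 to L0
  L8←L7: walk L7→L1 to L0
  L9←L7: walk L7→L1 to L0
  L9←L8: walk L8 to L0
  DF(L0)=∅
  DF(L1)={L5,L8,L9}
  DF(L2)={L5,L8}
  DF(L3)={L5,L7,L8}
  DF(L4)={L6,L7,L8}
  DF(L5)=∅
  DF(L6)={L7,L8}
  DF(L7)={L8,L9}
  DF(L8)={L9}
  DF(L9)=∅

φ for t: defs {L2,L7,L8}
  DF⁺ = {L5,L8,L9}

Answer: ["L5", "L8", "L9"]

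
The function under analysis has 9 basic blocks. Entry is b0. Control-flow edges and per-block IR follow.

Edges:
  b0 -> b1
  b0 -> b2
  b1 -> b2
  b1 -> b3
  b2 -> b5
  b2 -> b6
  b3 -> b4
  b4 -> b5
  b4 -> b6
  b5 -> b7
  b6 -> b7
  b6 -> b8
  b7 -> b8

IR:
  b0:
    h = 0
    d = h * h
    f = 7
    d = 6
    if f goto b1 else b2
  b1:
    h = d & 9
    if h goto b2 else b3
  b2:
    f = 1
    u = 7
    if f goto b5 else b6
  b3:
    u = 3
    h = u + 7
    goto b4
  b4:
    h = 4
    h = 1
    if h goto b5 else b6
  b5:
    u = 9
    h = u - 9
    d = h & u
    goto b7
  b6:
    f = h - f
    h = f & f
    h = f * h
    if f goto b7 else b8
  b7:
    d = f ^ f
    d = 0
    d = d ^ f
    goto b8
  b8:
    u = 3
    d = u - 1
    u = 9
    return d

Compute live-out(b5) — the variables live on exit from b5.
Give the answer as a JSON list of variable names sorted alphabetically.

Per-block:
  b0: {d,f,h} / ∅
  b1: {h} / {d}
  b2: {f,u} / ∅
  b3: {h,u} / ∅
  b4: {h} / ∅
  b5: {d,h,u} / ∅
  b6: {f,h} / {f,h}
  b7: {d} / {f}
  b8: {d,u} / ∅

Liveness:
  live b0: ∅→{d,f,h}
  live b1: {d,f}→{f,h}
  live b2: {h}→{f,h}
  live b3: {f}→{f}
  live b4: {f}→{f,h}
  live b5: {f}→{f}
  live b6: {f,h}→{f}
  live b7: {f}→∅
  live b8: ∅→∅

live-out(b5) = ["f"]

Answer: ["f"]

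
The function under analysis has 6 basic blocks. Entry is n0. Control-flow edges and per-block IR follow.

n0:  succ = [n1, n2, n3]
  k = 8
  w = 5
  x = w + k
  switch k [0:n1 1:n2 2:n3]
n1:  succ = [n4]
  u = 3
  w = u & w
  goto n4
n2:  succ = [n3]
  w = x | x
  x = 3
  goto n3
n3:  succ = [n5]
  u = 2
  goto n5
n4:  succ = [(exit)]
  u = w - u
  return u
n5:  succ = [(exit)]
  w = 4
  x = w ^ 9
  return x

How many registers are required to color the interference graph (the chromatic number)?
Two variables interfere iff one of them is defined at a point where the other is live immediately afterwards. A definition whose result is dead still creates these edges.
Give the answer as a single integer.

Answer: 3

Working:
Per-block:
  n0: {k,w,x} / ∅
  n1: {u,w} / {w}
  n2: {w,x} / {x}
  n3: {u} / ∅
  n4: {u} / {u,w}
  n5: {w,x} / ∅

Live sets:
  live n0: ∅→{w,x}
  live n1: {w}→{u,w}
  live n2: {x}→∅
  live n3: ∅→∅
  live n4: {u,w}→∅
  live n5: ∅→∅

Interfere edges:
  k — {w,x}
  u — {w}
  w — {k,u,x}
  x — {k,w}

Colouring:
  lower bound: {k,w,x} mutually conflict ⇒ χ ≥ 3
  assign k→c1 u→c1 w→c0 x→c2 — no edge inside a register ⇒ χ ≤ 3
  χ = 3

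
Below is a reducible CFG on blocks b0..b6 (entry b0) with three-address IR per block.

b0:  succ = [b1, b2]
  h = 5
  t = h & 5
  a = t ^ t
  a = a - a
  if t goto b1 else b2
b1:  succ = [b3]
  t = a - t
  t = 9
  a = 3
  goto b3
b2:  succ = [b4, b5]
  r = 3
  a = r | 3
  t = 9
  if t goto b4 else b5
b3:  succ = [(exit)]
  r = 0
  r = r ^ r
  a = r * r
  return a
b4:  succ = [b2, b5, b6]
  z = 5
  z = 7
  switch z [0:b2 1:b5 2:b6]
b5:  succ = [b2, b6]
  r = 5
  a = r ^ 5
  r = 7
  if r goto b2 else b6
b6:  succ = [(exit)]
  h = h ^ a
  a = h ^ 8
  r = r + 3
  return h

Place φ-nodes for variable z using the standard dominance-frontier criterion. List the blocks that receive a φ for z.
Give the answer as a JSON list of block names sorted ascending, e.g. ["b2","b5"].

idom tree: b1←b0 b2←b0 b3←b1 b4←b2 b5←b2 b6←b2
Join-block Dom:
  b2: preds {b0,b4,b5}: {b0} ∩ {b0,b2,b4} ∩ {b0,b2,b5} = {b0}; idom=b0
  b5: preds {b2,b4}: {b0,b2} ∩ {b0,b2,b4} = {b0,b2}; idom=b2
  b6: preds {b4,b5}: {b0,b2,b4} ∩ {b0,b2,b5} = {b0,b2}; idom=b2

DF derivation:
  join b2 pred b0: · stop@b0
  join b2 pred b4: b4→b2 stop@b0
  join b2 pred b5: b5→b2 stop@b0
  join b5 pred b2: · stop@b2
  join b5 pred b4: b4 stop@b2
  join b6 pred b4: b4 stop@b2
  join b6 pred b5: b5 stop@b2
  DF(b0)=∅
  DF(b1)=∅
  DF(b2)={b2}
  DF(b3)=∅
  DF(b4)={b2,b5,b6}
  DF(b5)={b2,b6}
  DF(b6)=∅

φ for z: defs {b4}
  DF⁺ = {b2,b5,b6}

Answer: ["b2", "b5", "b6"]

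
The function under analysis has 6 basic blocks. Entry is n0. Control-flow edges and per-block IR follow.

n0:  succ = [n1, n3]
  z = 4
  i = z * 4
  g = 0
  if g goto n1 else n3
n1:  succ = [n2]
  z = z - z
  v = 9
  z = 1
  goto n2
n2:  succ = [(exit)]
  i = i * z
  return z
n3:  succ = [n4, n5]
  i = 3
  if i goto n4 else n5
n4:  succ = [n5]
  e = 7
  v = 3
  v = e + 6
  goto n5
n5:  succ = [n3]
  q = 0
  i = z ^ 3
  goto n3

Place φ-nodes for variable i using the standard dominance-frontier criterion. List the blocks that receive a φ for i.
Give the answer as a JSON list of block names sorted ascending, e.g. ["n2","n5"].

Answer: ["n3"]

Derivation:
idom tree: n1←n0 n2←n1 n3←n0 n4←n3 n5←n3
Dom at joins:
  n3: preds {n0,n5}: {n0} ∩ {n0,n3,n5} = {n0}; idom=n0
  n5: preds {n3,n4}: {n0,n3} ∩ {n0,n3,n4} = {n0,n3}; idom=n3

DF derivation:
  n3←n0: walk · to n0
  n3←n5: walk n5→n3 to n0
  n5←n3: walk · to n3
  n5←n4: walk n4 to n3
  n0: DF=∅
  n1: DF=∅
  n2: DF=∅
  n3: DF={n3}
  n4: DF={n5}
  n5: DF={n3}

φ for i: defs {n0,n2,n3,n5}
  DF⁺ = {n3}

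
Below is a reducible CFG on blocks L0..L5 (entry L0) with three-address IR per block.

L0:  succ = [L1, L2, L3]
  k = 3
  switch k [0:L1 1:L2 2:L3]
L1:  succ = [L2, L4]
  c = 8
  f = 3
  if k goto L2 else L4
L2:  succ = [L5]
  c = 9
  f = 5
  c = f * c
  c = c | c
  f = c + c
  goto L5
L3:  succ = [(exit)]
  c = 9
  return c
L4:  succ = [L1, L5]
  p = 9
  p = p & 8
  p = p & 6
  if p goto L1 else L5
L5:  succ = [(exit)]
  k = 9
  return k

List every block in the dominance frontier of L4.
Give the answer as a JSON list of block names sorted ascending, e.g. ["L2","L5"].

idom tree: L1←L0 L2←L0 L3←L0 L4←L1 L5←L0
Dom∩ at merges:
  L1: preds {L0,L4}: {L0} ∩ {L0,L1,L4} = {L0}; idom=L0
  L2: preds {L0,L1}: {L0} ∩ {L0,L1} = {L0}; idom=L0
  L5: preds {L2,L4}: {L0,L2} ∩ {L0,L1,L4} = {L0}; idom=L0

DF walk-up:
  L1←L0: walk · to L0
  L1←L4: walk L4→L1 to L0
  L2←L0: walk · to L0
  L2←L1: walk L1 to L0
  L5←L2: walk L2 to L0
  L5←L4: walk L4→L1 to L0
  L0 → ∅
  L1 → {L1,L2,L5}
  L2 → {L5}
  L3 → ∅
  L4 → {L1,L5}
  L5 → ∅

DF(L4) = ["L1", "L5"]

Answer: ["L1", "L5"]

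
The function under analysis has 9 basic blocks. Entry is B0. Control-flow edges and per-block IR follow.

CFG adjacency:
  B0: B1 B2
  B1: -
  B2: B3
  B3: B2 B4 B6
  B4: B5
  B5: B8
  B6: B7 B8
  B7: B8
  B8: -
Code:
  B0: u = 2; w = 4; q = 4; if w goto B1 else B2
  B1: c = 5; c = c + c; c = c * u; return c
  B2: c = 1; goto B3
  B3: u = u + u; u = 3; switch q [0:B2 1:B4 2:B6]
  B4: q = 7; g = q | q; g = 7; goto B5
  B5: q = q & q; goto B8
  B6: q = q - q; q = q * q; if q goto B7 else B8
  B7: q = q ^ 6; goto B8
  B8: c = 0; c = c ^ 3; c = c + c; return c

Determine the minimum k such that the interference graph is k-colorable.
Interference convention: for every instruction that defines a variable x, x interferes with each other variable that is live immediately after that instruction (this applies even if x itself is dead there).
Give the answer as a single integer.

Answer: 3

Working:
Block summaries:
  B0: def={q,u,w} ue=∅
  B1: def={c} ue={u}
  B2: def={c} ue=∅
  B3: def={u} ue={q,u}
  B4: def={g,q} ue=∅
  B5: def={q} ue={q}
  B6: def={q} ue={q}
  B7: def={q} ue={q}
  B8: def={c} ue=∅

Backward fixpoint:
  live B0: ∅→{q,u}
  live B1: {u}→∅
  live B2: {q,u}→{q,u}
  live B3: {q,u}→{q,u}
  live B4: ∅→{q}
  live B5: {q}→∅
  live B6: {q}→{q}
  live B7: {q}→∅
  live B8: ∅→∅

Conflict graph:
  c: {q,u}
  g: {q}
  q: {c,g,u,w}
  u: {c,q,w}
  w: {q,u}

Colouring:
  clique {c,q,u} ⇒ need ≥ 3
  assign c→c2 g→c1 q→c0 u→c1 w→c2 — no edge inside a register ⇒ χ ≤ 3
  χ = 3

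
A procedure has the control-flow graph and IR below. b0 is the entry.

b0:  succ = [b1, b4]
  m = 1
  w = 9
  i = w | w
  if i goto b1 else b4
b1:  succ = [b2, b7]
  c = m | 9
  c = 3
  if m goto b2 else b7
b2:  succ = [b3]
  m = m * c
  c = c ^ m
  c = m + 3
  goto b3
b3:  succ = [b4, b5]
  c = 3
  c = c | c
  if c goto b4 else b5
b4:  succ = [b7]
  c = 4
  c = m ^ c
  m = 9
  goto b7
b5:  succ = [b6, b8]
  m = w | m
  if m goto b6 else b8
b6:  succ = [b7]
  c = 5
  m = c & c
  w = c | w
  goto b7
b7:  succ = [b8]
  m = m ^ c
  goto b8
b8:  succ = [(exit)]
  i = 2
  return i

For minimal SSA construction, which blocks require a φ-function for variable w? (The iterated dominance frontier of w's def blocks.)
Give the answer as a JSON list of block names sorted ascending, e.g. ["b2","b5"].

Answer: ["b7", "b8"]

Derivation:
idom tree: b1←b0 b2←b1 b3←b2 b4←b0 b5←b3 b6←b5 b7←b0 b8←b0
Dom at joins:
  b4: preds {b0,b3}: {b0} ∩ {b0,b1,b2,b3} = {b0}; idom=b0
  b7: preds {b1,b4,b6}: {b0,b1} ∩ {b0,b4} ∩ {b0,b1,b2,b3,b5,b6} = {b0}; idom=b0
  b8: preds {b5,b7}: {b0,b1,b2,b3,b5} ∩ {b0,b7} = {b0}; idom=b0

DF derivation:
  b4←b0: walk · to b0
  b4←b3: walk b3→b2→b1 to b0
  b7←b1: walk b1 to b0
  b7←b4: walk b4 to b0
  b7←b6: walk b6→b5→b3→b2→b1 to b0
  b8←b5: walk b5→b3→b2→b1 to b0
  b8←b7: walk b7 to b0
  DF(b0)=∅
  DF(b1)={b4,b7,b8}
  DF(b2)={b4,b7,b8}
  DF(b3)={b4,b7,b8}
  DF(b4)={b7}
  DF(b5)={b7,b8}
  DF(b6)={b7}
  DF(b7)={b8}
  DF(b8)=∅

φ for w: defs {b0,b6}
  DF⁺ = {b7,b8}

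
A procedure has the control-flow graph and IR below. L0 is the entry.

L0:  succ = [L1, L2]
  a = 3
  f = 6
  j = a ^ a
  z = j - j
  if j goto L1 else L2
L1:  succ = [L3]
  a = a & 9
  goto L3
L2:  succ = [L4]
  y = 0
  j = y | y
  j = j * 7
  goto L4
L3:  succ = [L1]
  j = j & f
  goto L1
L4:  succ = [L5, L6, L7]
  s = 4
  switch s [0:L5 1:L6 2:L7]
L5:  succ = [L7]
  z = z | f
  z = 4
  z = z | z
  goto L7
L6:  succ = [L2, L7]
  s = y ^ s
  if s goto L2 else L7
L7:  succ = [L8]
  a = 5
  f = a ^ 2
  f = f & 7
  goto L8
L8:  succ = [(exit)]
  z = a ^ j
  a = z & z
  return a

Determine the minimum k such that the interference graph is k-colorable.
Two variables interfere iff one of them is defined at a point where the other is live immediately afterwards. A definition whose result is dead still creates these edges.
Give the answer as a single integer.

def/use:
  L0: def={a,f,j,z} ue=∅
  L1: def={a} ue={a}
  L2: def={j,y} ue=∅
  L3: def={j} ue={f,j}
  L4: def={s} ue=∅
  L5: def={z} ue={f,z}
  L6: def={s} ue={s,y}
  L7: def={a,f} ue=∅
  L8: def={a,z} ue={a,j}

Liveness:
  L0: in=∅ out={a,f,j,z}
  L1: in={a,f,j} out={a,f,j}
  L2: in={f,z} out={f,j,y,z}
  L3: in={a,f,j} out={a,f,j}
  L4: in={f,j,y,z} out={f,j,s,y,z}
  L5: in={f,j,z} out={j}
  L6: in={f,j,s,y,z} out={f,j,z}
  L7: in={j} out={a,j}
  L8: in={a,j} out=∅

Interfere edges:
  a↔{f,j,z}
  f↔{a,j,s,y,z}
  j↔{a,f,s,y,z}
  s↔{f,j,y,z}
  y↔{f,j,s,z}
  z↔{a,f,j,s,y}

Colouring:
  clique {f,j,s,y,z} ⇒ need ≥ 5
  assign a→c3 f→c0 j→c1 s→c3 y→c4 z→c2 — no edge inside a register ⇒ χ ≤ 5
  χ = 5

Answer: 5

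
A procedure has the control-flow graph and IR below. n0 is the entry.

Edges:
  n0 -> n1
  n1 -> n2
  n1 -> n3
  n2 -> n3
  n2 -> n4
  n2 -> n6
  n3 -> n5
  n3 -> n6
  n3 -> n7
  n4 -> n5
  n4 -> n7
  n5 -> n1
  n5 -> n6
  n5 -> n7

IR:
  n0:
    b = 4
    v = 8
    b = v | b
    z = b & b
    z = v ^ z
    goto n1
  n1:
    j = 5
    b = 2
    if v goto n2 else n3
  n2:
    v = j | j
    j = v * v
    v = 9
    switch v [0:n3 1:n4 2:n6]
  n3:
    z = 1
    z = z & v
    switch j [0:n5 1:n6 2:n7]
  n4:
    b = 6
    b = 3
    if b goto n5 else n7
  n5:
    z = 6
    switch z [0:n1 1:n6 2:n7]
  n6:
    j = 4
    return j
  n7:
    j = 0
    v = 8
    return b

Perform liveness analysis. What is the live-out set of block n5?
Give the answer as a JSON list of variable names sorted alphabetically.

Block summaries:
  n0 def {b,v,z} use ∅
  n1 def {b,j} use {v}
  n2 def {j,v} use {j}
  n3 def {z} use {j,v}
  n4 def {b} use ∅
  n5 def {z} use ∅
  n6 def {j} use ∅
  n7 def {j,v} use {b}

Liveness:
  n0 li=∅ lo={v}
  n1 li={v} lo={b,j,v}
  n2 li={b,j} lo={b,j,v}
  n3 li={b,j,v} lo={b,v}
  n4 li={v} lo={b,v}
  n5 li={b,v} lo={b,v}
  n6 li=∅ lo=∅
  n7 li={b} lo=∅

live-out(n5) = ["b", "v"]

Answer: ["b", "v"]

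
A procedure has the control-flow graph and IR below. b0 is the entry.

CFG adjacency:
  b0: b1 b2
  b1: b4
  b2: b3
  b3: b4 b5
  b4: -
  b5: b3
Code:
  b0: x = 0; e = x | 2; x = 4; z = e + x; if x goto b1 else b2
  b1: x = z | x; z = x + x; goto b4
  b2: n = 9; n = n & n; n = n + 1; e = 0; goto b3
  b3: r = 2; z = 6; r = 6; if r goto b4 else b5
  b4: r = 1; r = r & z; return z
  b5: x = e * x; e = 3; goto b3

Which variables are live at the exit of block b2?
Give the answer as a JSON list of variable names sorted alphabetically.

Answer: ["e", "x"]

Working:
def/use:
  b0: {e,x,z} / ∅
  b1: {x,z} / {x,z}
  b2: {e,n} / ∅
  b3: {r,z} / ∅
  b4: {r} / {z}
  b5: {e,x} / {e,x}

Backward fixpoint:
  b0 li=∅ lo={x,z}
  b1 li={x,z} lo={z}
  b2 li={x} lo={e,x}
  b3 li={e,x} lo={e,x,z}
  b4 li={z} lo=∅
  b5 li={e,x} lo={e,x}

live-out(b2) = ["e", "x"]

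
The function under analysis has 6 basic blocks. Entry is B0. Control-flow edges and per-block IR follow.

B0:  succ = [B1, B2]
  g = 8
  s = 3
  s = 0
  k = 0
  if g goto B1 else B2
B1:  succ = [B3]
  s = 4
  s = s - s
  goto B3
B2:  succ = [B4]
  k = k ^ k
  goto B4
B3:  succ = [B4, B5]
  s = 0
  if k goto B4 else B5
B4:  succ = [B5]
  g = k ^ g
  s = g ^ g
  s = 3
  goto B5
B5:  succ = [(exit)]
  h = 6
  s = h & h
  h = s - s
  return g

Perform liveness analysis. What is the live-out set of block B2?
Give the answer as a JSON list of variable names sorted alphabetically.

Block summaries:
  B0: {g,k,s} / ∅
  B1: {s} / ∅
  B2: {k} / {k}
  B3: {s} / {k}
  B4: {g,s} / {g,k}
  B5: {h,s} / {g}

Live sets:
  B0: in=∅ out={g,k}
  B1: in={g,k} out={g,k}
  B2: in={g,k} out={g,k}
  B3: in={g,k} out={g,k}
  B4: in={g,k} out={g}
  B5: in={g} out=∅

live-out(B2) = ["g", "k"]

Answer: ["g", "k"]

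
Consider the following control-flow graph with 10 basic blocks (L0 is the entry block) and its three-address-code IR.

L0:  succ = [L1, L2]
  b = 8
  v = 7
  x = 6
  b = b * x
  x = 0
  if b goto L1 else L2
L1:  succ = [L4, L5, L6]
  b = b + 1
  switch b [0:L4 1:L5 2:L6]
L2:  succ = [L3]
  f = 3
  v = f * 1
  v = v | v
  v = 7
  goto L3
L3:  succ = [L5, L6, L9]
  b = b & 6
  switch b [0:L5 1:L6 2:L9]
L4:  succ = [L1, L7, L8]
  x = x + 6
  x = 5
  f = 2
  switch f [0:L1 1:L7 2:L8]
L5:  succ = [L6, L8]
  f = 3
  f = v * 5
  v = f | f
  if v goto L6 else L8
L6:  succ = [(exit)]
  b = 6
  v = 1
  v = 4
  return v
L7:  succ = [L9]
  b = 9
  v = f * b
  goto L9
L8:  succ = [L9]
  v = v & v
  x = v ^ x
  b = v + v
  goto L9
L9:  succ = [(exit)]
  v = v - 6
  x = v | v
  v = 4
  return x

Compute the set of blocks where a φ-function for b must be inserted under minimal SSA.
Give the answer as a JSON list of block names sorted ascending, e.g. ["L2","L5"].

idom tree: L1←L0 L2←L0 L3←L2 L4←L1 L5←L0 L6←L0 L7←L4 L8←L0 L9←L0
Join-block Dom:
  L1: preds {L0,L4}: {L0} ∩ {L0,L1,L4} = {L0}; idom=L0
  L5: preds {L1,L3}: {L0,L1} ∩ {L0,L2,L3} = {L0}; idom=L0
  L6: preds {L1,L3,L5}: {L0,L1} ∩ {L0,L2,L3} ∩ {L0,L5} = {L0}; idom=L0
  L8: preds {L4,L5}: {L0,L1,L4} ∩ {L0,L5} = {L0}; idom=L0
  L9: preds {L3,L7,L8}: {L0,L2,L3} ∩ {L0,L1,L4,L7} ∩ {L0,L8} = {L0}; idom=L0

Frontier:
  L1←L0: walk · to L0
  L1←L4: walk L4→L1 to L0
  L5←L1: walk L1 to L0
  L5←L3: walk L3→L2 to L0
  L6←L1: walk L1 to L0
  L6←L3: walk L3→L2 to L0
  L6←L5: walk L5 to L0
  L8←L4: walk L4→L1 to L0
  L8←L5: walk L5 to L0
  L9←L3: walk L3→L2 to L0
  L9←L7: walk L7→L4→L1 to L0
  L9←L8: walk L8 to L0
  L0: DF=∅
  L1: DF={L1,L5,L6,L8,L9}
  L2: DF={L5,L6,L9}
  L3: DF={L5,L6,L9}
  L4: DF={L1,L8,L9}
  L5: DF={L6,L8}
  L6: DF=∅
  L7: DF={L9}
  L8: DF={L9}
  L9: DF=∅

φ for b: defs {L0,L1,L3,L6,L7,L8}
  DF⁺ = {L1,L5,L6,L8,L9}

Answer: ["L1", "L5", "L6", "L8", "L9"]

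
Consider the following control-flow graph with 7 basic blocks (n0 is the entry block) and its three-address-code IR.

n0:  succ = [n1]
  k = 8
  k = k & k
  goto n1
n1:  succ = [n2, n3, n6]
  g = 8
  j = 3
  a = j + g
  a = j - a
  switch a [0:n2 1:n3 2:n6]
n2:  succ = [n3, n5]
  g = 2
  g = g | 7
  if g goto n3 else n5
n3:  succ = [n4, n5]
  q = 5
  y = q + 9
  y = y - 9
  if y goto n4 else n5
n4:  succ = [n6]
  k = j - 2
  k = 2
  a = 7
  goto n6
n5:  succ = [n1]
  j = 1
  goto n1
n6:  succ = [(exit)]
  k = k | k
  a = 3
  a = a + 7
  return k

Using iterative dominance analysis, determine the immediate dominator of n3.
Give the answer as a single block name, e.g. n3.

Answer: n1

Analysis:
idom tree: n1←n0 n2←n1 n3←n1 n4←n3 n5←n1 n6←n1
Dom at joins:
  n1: preds {n0,n5}: {n0} ∩ {n0,n1,n5} = {n0}; idom=n0
  n3: preds {n1,n2}: {n0,n1} ∩ {n0,n1,n2} = {n0,n1}; idom=n1
  n5: preds {n2,n3}: {n0,n1,n2} ∩ {n0,n1,n3} = {n0,n1}; idom=n1
  n6: preds {n1,n4}: {n0,n1} ∩ {n0,n1,n3,n4} = {n0,n1}; idom=n1

idom(n3) = n1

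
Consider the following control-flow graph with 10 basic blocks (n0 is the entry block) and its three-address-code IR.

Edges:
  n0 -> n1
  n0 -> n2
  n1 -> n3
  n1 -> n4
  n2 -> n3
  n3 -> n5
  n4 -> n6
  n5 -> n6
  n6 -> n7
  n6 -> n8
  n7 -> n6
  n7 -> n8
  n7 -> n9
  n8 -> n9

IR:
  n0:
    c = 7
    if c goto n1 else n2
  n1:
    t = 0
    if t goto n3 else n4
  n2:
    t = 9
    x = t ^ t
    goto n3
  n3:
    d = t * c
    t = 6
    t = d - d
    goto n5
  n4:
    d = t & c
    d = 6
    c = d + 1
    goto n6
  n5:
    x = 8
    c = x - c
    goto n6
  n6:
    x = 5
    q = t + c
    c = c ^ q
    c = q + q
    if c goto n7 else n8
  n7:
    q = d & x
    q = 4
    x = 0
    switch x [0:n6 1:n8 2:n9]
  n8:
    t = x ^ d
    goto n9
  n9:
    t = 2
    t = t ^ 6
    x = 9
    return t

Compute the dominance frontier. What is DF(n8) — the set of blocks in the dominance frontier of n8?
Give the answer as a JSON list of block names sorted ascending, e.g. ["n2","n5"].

Answer: ["n9"]

Analysis:
idom tree: n1←n0 n2←n0 n3←n0 n4←n1 n5←n3 n6←n0 n7←n6 n8←n6 n9←n6
Dom at joins:
  n3: preds {n1,n2}: {n0,n1} ∩ {n0,n2} = {n0}; idom=n0
  n6: preds {n4,n5,n7}: {n0,n1,n4} ∩ {n0,n3,n5} ∩ {n0,n6,n7} = {n0}; idom=n0
  n8: preds {n6,n7}: {n0,n6} ∩ {n0,n6,n7} = {n0,n6}; idom=n6
  n9: preds {n7,n8}: {n0,n6,n7} ∩ {n0,n6,n8} = {n0,n6}; idom=n6

DF derivation:
  n3←n1: walk n1 to n0
  n3←n2: walk n2 to n0
  n6←n4: walk n4→n1 to n0
  n6←n5: walk n5→n3 to n0
  n6←n7: walk n7→n6 to n0
  n8←n6: walk · to n6
  n8←n7: walk n7 to n6
  n9←n7: walk n7 to n6
  n9←n8: walk n8 to n6
  DF(n0)=∅
  DF(n1)={n3,n6}
  DF(n2)={n3}
  DF(n3)={n6}
  DF(n4)={n6}
  DF(n5)={n6}
  DF(n6)={n6}
  DF(n7)={n6,n8,n9}
  DF(n8)={n9}
  DF(n9)=∅

DF(n8) = ["n9"]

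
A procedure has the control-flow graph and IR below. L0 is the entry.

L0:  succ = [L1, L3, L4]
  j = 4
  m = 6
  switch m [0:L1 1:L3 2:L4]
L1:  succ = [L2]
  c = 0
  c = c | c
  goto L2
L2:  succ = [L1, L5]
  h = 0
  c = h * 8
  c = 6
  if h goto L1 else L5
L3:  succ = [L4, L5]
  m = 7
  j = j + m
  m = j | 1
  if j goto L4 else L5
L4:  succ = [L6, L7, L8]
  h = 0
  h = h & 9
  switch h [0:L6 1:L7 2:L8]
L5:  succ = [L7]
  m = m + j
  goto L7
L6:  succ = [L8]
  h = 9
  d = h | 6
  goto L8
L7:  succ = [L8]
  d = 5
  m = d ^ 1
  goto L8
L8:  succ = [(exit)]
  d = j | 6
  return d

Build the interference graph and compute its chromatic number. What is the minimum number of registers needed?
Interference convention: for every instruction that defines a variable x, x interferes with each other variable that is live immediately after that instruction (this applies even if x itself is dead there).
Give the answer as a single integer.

def/use:
  L0: {j,m} / ∅
  L1: {c} / ∅
  L2: {c,h} / ∅
  L3: {j,m} / {j}
  L4: {h} / ∅
  L5: {m} / {j,m}
  L6: {d,h} / ∅
  L7: {d,m} / ∅
  L8: {d} / {j}

Live sets:
  L0: in=∅ out={j,m}
  L1: in={j,m} out={j,m}
  L2: in={j,m} out={j,m}
  L3: in={j} out={j,m}
  L4: in={j} out={j}
  L5: in={j,m} out={j}
  L6: in={j} out={j}
  L7: in={j} out={j}
  L8: in={j} out=∅

Interference:
  c↔{h,j,m}
  d↔{j}
  h↔{c,j,m}
  j↔{c,d,h,m}
  m↔{c,h,j}

Registers:
  clique {c,h,j,m} ⇒ need ≥ 4
  4-colouring: R0={j}  R1={c,d}  R2={h}  R3={m}
  χ = 4

Answer: 4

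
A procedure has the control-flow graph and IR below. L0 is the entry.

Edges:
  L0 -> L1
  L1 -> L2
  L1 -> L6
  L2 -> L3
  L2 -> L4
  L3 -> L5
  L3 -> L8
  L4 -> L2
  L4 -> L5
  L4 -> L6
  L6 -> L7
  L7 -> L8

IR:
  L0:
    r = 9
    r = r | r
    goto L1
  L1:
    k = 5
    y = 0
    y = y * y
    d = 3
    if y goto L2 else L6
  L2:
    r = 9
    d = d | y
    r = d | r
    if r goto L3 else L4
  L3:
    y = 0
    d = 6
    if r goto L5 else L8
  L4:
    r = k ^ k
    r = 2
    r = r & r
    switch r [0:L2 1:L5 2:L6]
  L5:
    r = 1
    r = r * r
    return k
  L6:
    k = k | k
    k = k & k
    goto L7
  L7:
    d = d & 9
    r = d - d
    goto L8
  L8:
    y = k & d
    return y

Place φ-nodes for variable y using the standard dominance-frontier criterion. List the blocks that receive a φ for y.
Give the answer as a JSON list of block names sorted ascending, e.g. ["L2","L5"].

Answer: ["L5", "L8"]

Derivation:
idom tree: L1←L0 L2←L1 L3←L2 L4←L2 L5←L2 L6←L1 L7←L6 L8←L1
Join-block Dom:
  L2: preds {L1,L4}: {L0,L1} ∩ {L0,L1,L2,L4} = {L0,L1}; idom=L1
  L5: preds {L3,L4}: {L0,L1,L2,L3} ∩ {L0,L1,L2,L4} = {L0,L1,L2}; idom=L2
  L6: preds {L1,L4}: {L0,L1} ∩ {L0,L1,L2,L4} = {L0,L1}; idom=L1
  L8: preds {L3,L7}: {L0,L1,L2,L3} ∩ {L0,L1,L6,L7} = {L0,L1}; idom=L1

DF walk-up:
  join L2 pred L1: · stop@L1
  join L2 pred L4: L4→L2 stop@L1
  join L5 pred L3: L3 stop@L2
  join L5 pred L4: L4 stop@L2
  join L6 pred L1: · stop@L1
  join L6 pred L4: L4→L2 stop@L1
  join L8 pred L3: L3→L2 stop@L1
  join L8 pred L7: L7→L6 stop@L1
  DF(L0)=∅
  DF(L1)=∅
  DF(L2)={L2,L6,L8}
  DF(L3)={L5,L8}
  DF(L4)={L2,L5,L6}
  DF(L5)=∅
  DF(L6)={L8}
  DF(L7)={L8}
  DF(L8)=∅

φ for y: defs {L1,L3,L8}
  DF⁺ = {L5,L8}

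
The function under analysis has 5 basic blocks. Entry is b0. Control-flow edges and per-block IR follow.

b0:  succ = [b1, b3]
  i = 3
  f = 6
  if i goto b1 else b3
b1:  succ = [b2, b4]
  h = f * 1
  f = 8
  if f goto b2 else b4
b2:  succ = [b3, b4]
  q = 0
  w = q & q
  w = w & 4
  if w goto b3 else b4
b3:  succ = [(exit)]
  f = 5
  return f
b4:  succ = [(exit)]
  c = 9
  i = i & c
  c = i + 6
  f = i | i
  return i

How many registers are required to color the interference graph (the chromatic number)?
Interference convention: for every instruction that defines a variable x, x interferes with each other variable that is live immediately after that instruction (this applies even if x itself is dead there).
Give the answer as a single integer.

def/use:
  b0 def {f,i} use ∅
  b1 def {f,h} use {f}
  b2 def {q,w} use ∅
  b3 def {f} use ∅
  b4 def {c,f,i} use {i}

Liveness:
  live b0: ∅→{f,i}
  live b1: {f,i}→{i}
  live b2: {i}→{i}
  live b3: ∅→∅
  live b4: {i}→∅

Conflict graph:
  c: {i}
  f: {i}
  h: {i}
  i: {c,f,h,q,w}
  q: {i}
  w: {i}

Chromatic number:
  clique {c,i} ⇒ need ≥ 2
  assign c→c1 f→c1 h→c1 i→c0 q→c1 w→c1 — no edge inside a register ⇒ χ ≤ 2
  χ = 2

Answer: 2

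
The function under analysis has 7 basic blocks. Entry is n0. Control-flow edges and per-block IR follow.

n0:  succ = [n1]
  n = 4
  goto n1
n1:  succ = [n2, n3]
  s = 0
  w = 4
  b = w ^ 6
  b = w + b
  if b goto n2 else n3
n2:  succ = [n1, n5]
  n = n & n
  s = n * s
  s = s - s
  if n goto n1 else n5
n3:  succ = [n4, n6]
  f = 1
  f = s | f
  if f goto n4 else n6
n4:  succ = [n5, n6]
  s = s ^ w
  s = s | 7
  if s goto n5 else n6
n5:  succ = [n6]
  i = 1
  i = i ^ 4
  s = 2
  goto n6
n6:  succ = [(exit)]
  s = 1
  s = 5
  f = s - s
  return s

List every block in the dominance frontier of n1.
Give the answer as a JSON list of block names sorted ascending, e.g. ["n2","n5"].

idom tree: n1←n0 n2←n1 n3←n1 n4←n3 n5←n1 n6←n1
Dom at joins:
  n1: preds {n0,n2}: {n0} ∩ {n0,n1,n2} = {n0}; idom=n0
  n5: preds {n2,n4}: {n0,n1,n2} ∩ {n0,n1,n3,n4} = {n0,n1}; idom=n1
  n6: preds {n3,n4,n5}: {n0,n1,n3} ∩ {n0,n1,n3,n4} ∩ {n0,n1,n5} = {n0,n1}; idom=n1

DF walk-up:
  n1←n0: walk · to n0
  n1←n2: walk n2→n1 to n0
  n5←n2: walk n2 to n1
  n5←n4: walk n4→n3 to n1
  n6←n3: walk n3 to n1
  n6←n4: walk n4→n3 to n1
  n6←n5: walk n5 to n1
  n0 → ∅
  n1 → {n1}
  n2 → {n1,n5}
  n3 → {n5,n6}
  n4 → {n5,n6}
  n5 → {n6}
  n6 → ∅

DF(n1) = ["n1"]

Answer: ["n1"]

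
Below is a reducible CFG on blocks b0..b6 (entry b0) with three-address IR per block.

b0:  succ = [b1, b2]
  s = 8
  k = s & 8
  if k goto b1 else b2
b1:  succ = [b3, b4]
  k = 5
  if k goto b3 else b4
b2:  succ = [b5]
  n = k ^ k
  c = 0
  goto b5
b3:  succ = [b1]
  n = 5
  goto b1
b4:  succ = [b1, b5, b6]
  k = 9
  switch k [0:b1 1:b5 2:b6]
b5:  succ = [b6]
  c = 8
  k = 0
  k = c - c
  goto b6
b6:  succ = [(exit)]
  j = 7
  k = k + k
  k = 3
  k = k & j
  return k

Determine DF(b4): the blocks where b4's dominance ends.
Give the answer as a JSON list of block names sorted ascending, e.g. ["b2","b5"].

Answer: ["b1", "b5", "b6"]

Derivation:
idom tree: b1←b0 b2←b0 b3←b1 b4←b1 b5←b0 b6←b0
Dom∩ at merges:
  b1: preds {b0,b3,b4}: {b0} ∩ {b0,b1,b3} ∩ {b0,b1,b4} = {b0}; idom=b0
  b5: preds {b2,b4}: {b0,b2} ∩ {b0,b1,b4} = {b0}; idom=b0
  b6: preds {b4,b5}: {b0,b1,b4} ∩ {b0,b5} = {b0}; idom=b0

DF walk-up:
  b1←b0: walk · to b0
  b1←b3: walk b3→b1 to b0
  b1←b4: walk b4→b1 to b0
  b5←b2: walk b2 to b0
  b5←b4: walk b4→b1 to b0
  b6←b4: walk b4→b1 to b0
  b6←b5: walk b5 to b0
  DF(b0)=∅
  DF(b1)={b1,b5,b6}
  DF(b2)={b5}
  DF(b3)={b1}
  DF(b4)={b1,b5,b6}
  DF(b5)={b6}
  DF(b6)=∅

DF(b4) = ["b1", "b5", "b6"]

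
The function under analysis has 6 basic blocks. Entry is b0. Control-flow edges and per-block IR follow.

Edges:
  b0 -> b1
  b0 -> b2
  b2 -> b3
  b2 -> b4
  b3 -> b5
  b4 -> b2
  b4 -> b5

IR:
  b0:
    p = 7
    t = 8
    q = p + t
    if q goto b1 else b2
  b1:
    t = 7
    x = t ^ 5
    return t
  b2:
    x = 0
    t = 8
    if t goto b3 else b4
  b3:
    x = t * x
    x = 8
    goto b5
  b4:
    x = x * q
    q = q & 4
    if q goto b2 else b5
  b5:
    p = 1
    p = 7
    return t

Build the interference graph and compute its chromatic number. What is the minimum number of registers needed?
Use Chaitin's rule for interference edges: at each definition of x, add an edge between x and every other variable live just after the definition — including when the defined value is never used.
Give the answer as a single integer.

Block summaries:
  b0: {p,q,t} / ∅
  b1: {t,x} / ∅
  b2: {t,x} / ∅
  b3: {x} / {t,x}
  b4: {q,x} / {q,x}
  b5: {p} / {t}

Backward fixpoint:
  live b0: ∅→{q}
  live b1: ∅→∅
  live b2: {q}→{q,t,x}
  live b3: {t,x}→{t}
  live b4: {q,t,x}→{q,t}
  live b5: {t}→∅

Interference:
  p: {t}
  q: {t,x}
  t: {p,q,x}
  x: {q,t}

Chromatic number:
  clique {q,t,x} ⇒ need ≥ 3
  3-colouring: r0={t}  r1={p,q}  r2={x}
  χ = 3

Answer: 3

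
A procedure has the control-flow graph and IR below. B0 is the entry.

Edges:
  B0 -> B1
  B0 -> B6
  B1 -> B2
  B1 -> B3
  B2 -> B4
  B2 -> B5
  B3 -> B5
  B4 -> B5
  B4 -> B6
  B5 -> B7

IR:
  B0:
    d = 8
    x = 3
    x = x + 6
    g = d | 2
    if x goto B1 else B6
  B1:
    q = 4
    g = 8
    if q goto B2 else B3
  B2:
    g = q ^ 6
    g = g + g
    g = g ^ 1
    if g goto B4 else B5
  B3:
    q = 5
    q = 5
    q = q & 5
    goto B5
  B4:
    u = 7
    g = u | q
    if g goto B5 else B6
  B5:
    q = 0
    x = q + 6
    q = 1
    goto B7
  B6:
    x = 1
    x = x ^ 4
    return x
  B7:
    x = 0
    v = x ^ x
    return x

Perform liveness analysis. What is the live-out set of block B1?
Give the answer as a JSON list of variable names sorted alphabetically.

Block summaries:
  B0 def {d,g,x} use ∅
  B1 def {g,q} use ∅
  B2 def {g} use {q}
  B3 def {q} use ∅
  B4 def {g,u} use {q}
  B5 def {q,x} use ∅
  B6 def {x} use ∅
  B7 def {v,x} use ∅

Live sets:
  B0 li=∅ lo=∅
  B1 li=∅ lo={q}
  B2 li={q} lo={q}
  B3 li=∅ lo=∅
  B4 li={q} lo=∅
  B5 li=∅ lo=∅
  B6 li=∅ lo=∅
  B7 li=∅ lo=∅

live-out(B1) = ["q"]

Answer: ["q"]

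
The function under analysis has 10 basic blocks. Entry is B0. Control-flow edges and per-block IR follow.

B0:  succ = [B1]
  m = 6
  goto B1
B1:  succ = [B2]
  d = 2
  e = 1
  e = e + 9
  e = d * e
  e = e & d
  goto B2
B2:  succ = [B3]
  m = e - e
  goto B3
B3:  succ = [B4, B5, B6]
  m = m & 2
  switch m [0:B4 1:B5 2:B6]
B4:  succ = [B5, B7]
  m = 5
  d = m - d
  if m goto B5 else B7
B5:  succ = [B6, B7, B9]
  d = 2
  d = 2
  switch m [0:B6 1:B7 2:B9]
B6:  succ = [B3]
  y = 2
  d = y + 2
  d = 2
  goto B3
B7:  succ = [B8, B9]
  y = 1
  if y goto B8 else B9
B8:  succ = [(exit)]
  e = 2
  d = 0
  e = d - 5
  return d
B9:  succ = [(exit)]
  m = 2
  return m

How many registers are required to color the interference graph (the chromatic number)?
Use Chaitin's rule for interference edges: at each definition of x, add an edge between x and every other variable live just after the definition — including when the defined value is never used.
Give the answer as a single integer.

Answer: 2

Working:
Per-block:
  B0: def={m} ue=∅
  B1: def={d,e} ue=∅
  B2: def={m} ue={e}
  B3: def={m} ue={m}
  B4: def={d,m} ue={d}
  B5: def={d} ue={m}
  B6: def={d,y} ue=∅
  B7: def={y} ue=∅
  B8: def={d,e} ue=∅
  B9: def={m} ue=∅

Live sets:
  live B0: ∅→∅
  live B1: ∅→{d,e}
  live B2: {d,e}→{d,m}
  live B3: {d,m}→{d,m}
  live B4: {d}→{m}
  live B5: {m}→{m}
  live B6: {m}→{d,m}
  live B7: ∅→∅
  live B8: ∅→∅
  live B9: ∅→∅

Interference:
  d — {e,m}
  e — {d}
  m — {d,y}
  y — {m}

Registers:
  {d,e} pairwise interfere (2-clique) ⇒ χ ≥ 2
  assign d→r0 e→r1 m→r1 y→r0 — no edge inside a register ⇒ χ ≤ 2
  χ = 2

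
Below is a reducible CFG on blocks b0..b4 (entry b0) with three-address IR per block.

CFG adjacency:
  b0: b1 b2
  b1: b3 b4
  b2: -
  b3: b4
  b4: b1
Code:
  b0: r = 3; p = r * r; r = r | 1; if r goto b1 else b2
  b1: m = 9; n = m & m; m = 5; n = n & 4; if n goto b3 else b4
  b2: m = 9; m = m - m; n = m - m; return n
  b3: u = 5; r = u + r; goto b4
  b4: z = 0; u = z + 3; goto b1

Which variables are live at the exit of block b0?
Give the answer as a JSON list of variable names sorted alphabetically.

def/use:
  b0: {p,r} / ∅
  b1: {m,n} / ∅
  b2: {m,n} / ∅
  b3: {r,u} / {r}
  b4: {u,z} / ∅

Liveness:
  b0: in=∅ out={r}
  b1: in={r} out={r}
  b2: in=∅ out=∅
  b3: in={r} out={r}
  b4: in={r} out={r}

live-out(b0) = ["r"]

Answer: ["r"]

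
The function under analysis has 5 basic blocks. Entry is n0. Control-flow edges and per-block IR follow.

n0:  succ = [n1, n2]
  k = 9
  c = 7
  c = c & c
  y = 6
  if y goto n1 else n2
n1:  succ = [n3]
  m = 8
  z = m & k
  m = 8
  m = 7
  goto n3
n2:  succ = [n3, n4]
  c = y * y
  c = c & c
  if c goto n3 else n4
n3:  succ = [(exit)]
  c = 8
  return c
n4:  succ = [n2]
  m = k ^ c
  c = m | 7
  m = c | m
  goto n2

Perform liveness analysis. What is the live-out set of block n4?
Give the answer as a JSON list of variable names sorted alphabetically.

Block summaries:
  n0: def={c,k,y} ue=∅
  n1: def={m,z} ue={k}
  n2: def={c} ue={y}
  n3: def={c} ue=∅
  n4: def={c,m} ue={c,k}

Backward fixpoint:
  live n0: ∅→{k,y}
  live n1: {k}→∅
  live n2: {k,y}→{c,k,y}
  live n3: ∅→∅
  live n4: {c,k,y}→{k,y}

live-out(n4) = ["k", "y"]

Answer: ["k", "y"]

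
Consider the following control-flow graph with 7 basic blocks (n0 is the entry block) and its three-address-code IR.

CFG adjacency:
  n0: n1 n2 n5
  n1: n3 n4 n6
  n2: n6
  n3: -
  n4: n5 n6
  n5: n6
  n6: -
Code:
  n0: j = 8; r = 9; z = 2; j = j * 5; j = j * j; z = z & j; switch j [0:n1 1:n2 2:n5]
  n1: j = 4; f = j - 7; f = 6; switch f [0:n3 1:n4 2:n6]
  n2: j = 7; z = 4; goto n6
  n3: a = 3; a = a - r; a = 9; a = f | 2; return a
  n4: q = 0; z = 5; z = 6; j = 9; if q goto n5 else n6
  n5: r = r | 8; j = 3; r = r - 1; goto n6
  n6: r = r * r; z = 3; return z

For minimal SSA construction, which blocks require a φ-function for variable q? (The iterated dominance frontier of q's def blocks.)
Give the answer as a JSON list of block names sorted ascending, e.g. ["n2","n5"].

idom tree: n1←n0 n2←n0 n3←n1 n4←n1 n5←n0 n6←n0
Join-block Dom:
  n5: preds {n0,n4}: {n0} ∩ {n0,n1,n4} = {n0}; idom=n0
  n6: preds {n1,n2,n4,n5}: {n0,n1} ∩ {n0,n2} ∩ {n0,n1,n4} ∩ {n0,n5} = {n0}; idom=n0

Frontier:
  join n5 pred n0: · stop@n0
  join n5 pred n4: n4→n1 stop@n0
  join n6 pred n1: n1 stop@n0
  join n6 pred n2: n2 stop@n0
  join n6 pred n4: n4→n1 stop@n0
  join n6 pred n5: n5 stop@n0
  n0: DF=∅
  n1: DF={n5,n6}
  n2: DF={n6}
  n3: DF=∅
  n4: DF={n5,n6}
  n5: DF={n6}
  n6: DF=∅

φ for q: defs {n4}
  DF⁺ = {n5,n6}

Answer: ["n5", "n6"]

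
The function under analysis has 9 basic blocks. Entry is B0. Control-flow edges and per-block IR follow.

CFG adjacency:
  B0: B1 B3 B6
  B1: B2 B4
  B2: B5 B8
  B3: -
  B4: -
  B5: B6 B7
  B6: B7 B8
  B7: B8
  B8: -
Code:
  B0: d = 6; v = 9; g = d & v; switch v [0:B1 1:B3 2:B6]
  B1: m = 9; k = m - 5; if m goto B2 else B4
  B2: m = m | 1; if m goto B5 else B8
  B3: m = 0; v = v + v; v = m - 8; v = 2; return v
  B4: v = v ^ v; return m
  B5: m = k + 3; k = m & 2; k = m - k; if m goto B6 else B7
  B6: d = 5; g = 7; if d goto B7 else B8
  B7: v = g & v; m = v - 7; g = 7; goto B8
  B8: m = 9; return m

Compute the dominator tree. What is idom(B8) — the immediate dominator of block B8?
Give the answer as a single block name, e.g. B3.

Answer: B0

Working:
idom tree: B1←B0 B2←B1 B3←B0 B4←B1 B5←B2 B6←B0 B7←B0 B8←B0
Dom∩ at merges:
  B6: preds {B0,B5}: {B0} ∩ {B0,B1,B2,B5} = {B0}; idom=B0
  B7: preds {B5,B6}: {B0,B1,B2,B5} ∩ {B0,B6} = {B0}; idom=B0
  B8: preds {B2,B6,B7}: {B0,B1,B2} ∩ {B0,B6} ∩ {B0,B7} = {B0}; idom=B0

idom(B8) = B0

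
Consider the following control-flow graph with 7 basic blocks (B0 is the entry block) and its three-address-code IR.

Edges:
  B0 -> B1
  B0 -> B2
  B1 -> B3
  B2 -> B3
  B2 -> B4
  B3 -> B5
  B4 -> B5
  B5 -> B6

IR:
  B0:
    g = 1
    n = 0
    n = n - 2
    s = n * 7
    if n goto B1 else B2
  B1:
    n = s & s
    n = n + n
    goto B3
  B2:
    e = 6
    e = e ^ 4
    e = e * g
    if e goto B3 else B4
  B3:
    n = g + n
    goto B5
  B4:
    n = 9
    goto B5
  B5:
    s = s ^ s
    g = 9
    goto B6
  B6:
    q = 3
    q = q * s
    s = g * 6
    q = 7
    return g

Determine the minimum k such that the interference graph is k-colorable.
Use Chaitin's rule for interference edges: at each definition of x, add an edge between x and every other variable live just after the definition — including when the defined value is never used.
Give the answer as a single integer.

def/use:
  B0 def {g,n,s} use ∅
  B1 def {n} use {s}
  B2 def {e} use {g}
  B3 def {n} use {g,n}
  B4 def {n} use ∅
  B5 def {g,s} use {s}
  B6 def {q,s} use {g,s}

Backward fixpoint:
  B0: in=∅ out={g,n,s}
  B1: in={g,s} out={g,n,s}
  B2: in={g,n,s} out={g,n,s}
  B3: in={g,n,s} out={s}
  B4: in={s} out={s}
  B5: in={s} out={g,s}
  B6: in={g,s} out=∅

Interference:
  e: {g,n,s}
  g: {e,n,q,s}
  n: {e,g,s}
  q: {g,s}
  s: {e,g,n,q}

Colouring:
  clique {e,g,n,s} ⇒ need ≥ 4
  assign e→R2 g→R0 n→R3 q→R2 s→R1 — no edge inside a register ⇒ χ ≤ 4
  χ = 4

Answer: 4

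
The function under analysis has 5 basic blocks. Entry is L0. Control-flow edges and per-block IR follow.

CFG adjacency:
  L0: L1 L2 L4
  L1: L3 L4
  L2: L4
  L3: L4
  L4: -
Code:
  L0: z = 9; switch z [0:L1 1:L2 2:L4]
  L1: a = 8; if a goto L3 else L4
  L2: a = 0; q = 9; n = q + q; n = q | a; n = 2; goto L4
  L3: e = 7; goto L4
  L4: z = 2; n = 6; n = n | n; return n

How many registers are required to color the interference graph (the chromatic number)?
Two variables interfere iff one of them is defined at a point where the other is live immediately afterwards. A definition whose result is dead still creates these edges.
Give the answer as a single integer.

Answer: 3

Analysis:
Block summaries:
  L0: {z} / ∅
  L1: {a} / ∅
  L2: {a,n,q} / ∅
  L3: {e} / ∅
  L4: {n,z} / ∅

Backward fixpoint:
  live L0: ∅→∅
  live L1: ∅→∅
  live L2: ∅→∅
  live L3: ∅→∅
  live L4: ∅→∅

Conflict graph:
  a: {n,q}
  e: ∅
  n: {a,q}
  q: {a,n}
  z: ∅

Registers:
  clique {a,n,q} ⇒ need ≥ 3
  assign a→r0 e→r0 n→r1 q→r2 z→r0 — no edge inside a register ⇒ χ ≤ 3
  χ = 3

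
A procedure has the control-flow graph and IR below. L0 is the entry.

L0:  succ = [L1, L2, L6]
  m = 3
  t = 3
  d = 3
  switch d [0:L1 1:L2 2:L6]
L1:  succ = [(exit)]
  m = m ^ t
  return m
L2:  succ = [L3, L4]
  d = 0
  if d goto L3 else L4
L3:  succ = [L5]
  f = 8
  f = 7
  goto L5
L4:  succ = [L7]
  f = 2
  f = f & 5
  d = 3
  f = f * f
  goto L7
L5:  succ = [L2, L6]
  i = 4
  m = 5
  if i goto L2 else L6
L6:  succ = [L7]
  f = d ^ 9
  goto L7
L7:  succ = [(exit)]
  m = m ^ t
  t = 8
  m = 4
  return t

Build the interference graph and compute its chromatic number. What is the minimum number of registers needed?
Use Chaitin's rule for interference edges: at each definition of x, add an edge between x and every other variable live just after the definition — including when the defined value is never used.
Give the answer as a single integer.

def/use:
  L0: {d,m,t} / ∅
  L1: {m} / {m,t}
  L2: {d} / ∅
  L3: {f} / ∅
  L4: {d,f} / ∅
  L5: {i,m} / ∅
  L6: {f} / {d}
  L7: {m,t} / {m,t}

Backward fixpoint:
  L0 li=∅ lo={d,m,t}
  L1 li={m,t} lo=∅
  L2 li={m,t} lo={d,m,t}
  L3 li={d,t} lo={d,t}
  L4 li={m,t} lo={m,t}
  L5 li={d,t} lo={d,m,t}
  L6 li={d,m,t} lo={m,t}
  L7 li={m,t} lo=∅

Interfere edges:
  d↔{f,i,m,t}
  f↔{d,m,t}
  i↔{d,m,t}
  m↔{d,f,i,t}
  t↔{d,f,i,m}

Colouring:
  {d,f,m,t} pairwise interfere (4-clique) ⇒ χ ≥ 4
  assign d→c0 f→c3 i→c3 m→c1 t→c2 — no edge inside a register ⇒ χ ≤ 4
  χ = 4

Answer: 4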